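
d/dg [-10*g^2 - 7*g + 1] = -20*g - 7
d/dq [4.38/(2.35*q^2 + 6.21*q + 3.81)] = (-20.586*q - 27.1998)/(2.35*q^2 + 6.21*q + 3.81)^2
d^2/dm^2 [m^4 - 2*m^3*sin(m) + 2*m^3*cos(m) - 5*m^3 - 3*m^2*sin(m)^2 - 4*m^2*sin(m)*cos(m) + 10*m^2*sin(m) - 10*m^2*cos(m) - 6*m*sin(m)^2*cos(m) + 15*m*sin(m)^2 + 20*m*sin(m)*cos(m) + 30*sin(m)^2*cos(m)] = -2*sqrt(2)*m^3*cos(m + pi/4) - 22*m^2*sin(m) + 8*m^2*sin(2*m) - 2*m^2*cos(m) - 6*m^2*cos(2*m) + 12*m^2 + 28*m*sin(m) - 52*m*sin(2*m) + 107*m*cos(m)/2 + 14*m*cos(2*m) - 27*m*cos(3*m)/2 - 30*m + 23*sin(m) + 26*sin(2*m) - 9*sin(3*m) - 55*cos(m)/2 + 43*cos(2*m) + 135*cos(3*m)/2 - 3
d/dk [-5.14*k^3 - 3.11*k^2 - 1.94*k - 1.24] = -15.42*k^2 - 6.22*k - 1.94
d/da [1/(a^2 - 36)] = -2*a/(a^2 - 36)^2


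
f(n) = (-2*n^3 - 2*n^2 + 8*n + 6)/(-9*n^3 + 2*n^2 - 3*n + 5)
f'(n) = (-6*n^2 - 4*n + 8)/(-9*n^3 + 2*n^2 - 3*n + 5) + (27*n^2 - 4*n + 3)*(-2*n^3 - 2*n^2 + 8*n + 6)/(-9*n^3 + 2*n^2 - 3*n + 5)^2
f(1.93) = 0.01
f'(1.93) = 0.37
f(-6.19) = 0.16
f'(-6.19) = -0.01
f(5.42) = 0.24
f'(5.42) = 0.00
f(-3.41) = 0.09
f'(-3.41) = -0.05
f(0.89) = -4.17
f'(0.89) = 35.83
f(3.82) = 0.22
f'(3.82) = 0.02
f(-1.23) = -0.11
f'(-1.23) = -0.05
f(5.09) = 0.23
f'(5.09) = 0.01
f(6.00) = 0.24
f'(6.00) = 0.00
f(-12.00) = 0.19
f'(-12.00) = 0.00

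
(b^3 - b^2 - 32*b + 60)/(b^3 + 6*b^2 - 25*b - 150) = (b - 2)/(b + 5)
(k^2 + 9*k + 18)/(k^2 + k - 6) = (k + 6)/(k - 2)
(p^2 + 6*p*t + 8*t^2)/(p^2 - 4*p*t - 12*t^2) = (p + 4*t)/(p - 6*t)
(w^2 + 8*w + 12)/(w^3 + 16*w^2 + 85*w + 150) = (w + 2)/(w^2 + 10*w + 25)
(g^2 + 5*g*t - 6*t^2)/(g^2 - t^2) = (g + 6*t)/(g + t)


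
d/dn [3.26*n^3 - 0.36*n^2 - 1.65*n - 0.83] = 9.78*n^2 - 0.72*n - 1.65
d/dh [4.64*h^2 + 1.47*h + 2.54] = 9.28*h + 1.47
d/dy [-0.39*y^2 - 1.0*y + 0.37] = -0.78*y - 1.0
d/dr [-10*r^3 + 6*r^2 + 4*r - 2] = -30*r^2 + 12*r + 4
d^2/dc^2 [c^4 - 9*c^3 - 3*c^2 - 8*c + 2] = 12*c^2 - 54*c - 6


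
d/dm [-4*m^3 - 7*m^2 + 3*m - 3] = -12*m^2 - 14*m + 3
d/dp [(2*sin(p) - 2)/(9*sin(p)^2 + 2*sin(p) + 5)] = 2*(-9*sin(p)^2 + 18*sin(p) + 7)*cos(p)/(9*sin(p)^2 + 2*sin(p) + 5)^2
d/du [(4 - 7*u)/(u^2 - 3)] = (7*u^2 - 8*u + 21)/(u^4 - 6*u^2 + 9)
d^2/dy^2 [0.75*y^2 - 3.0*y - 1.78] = 1.50000000000000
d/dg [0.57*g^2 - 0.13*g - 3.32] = 1.14*g - 0.13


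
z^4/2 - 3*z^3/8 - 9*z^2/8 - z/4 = z*(z/2 + 1/2)*(z - 2)*(z + 1/4)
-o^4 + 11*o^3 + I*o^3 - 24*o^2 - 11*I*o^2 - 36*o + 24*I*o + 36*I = (o - 6)^2*(I*o + 1)*(I*o + I)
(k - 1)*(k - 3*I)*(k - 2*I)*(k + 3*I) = k^4 - k^3 - 2*I*k^3 + 9*k^2 + 2*I*k^2 - 9*k - 18*I*k + 18*I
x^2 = x^2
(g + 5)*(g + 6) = g^2 + 11*g + 30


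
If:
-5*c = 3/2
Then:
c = -3/10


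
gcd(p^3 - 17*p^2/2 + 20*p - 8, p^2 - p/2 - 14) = p - 4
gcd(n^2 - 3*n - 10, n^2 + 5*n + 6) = n + 2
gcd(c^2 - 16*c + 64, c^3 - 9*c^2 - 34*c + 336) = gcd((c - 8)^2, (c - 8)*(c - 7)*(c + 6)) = c - 8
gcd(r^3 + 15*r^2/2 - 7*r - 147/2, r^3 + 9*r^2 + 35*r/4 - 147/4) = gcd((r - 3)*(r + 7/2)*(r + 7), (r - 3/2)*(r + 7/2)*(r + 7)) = r^2 + 21*r/2 + 49/2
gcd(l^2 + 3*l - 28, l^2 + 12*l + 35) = l + 7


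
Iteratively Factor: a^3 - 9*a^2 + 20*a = (a - 4)*(a^2 - 5*a) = a*(a - 4)*(a - 5)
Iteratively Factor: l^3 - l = (l + 1)*(l^2 - l) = (l - 1)*(l + 1)*(l)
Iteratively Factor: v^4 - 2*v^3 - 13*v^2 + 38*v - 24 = (v - 2)*(v^3 - 13*v + 12) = (v - 2)*(v + 4)*(v^2 - 4*v + 3) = (v - 3)*(v - 2)*(v + 4)*(v - 1)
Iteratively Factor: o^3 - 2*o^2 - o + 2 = (o - 2)*(o^2 - 1) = (o - 2)*(o - 1)*(o + 1)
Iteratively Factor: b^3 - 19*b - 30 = (b - 5)*(b^2 + 5*b + 6) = (b - 5)*(b + 2)*(b + 3)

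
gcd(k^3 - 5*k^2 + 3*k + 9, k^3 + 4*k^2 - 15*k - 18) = k^2 - 2*k - 3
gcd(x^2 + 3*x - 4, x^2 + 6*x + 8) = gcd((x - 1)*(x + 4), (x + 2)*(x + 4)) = x + 4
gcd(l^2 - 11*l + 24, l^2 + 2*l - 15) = l - 3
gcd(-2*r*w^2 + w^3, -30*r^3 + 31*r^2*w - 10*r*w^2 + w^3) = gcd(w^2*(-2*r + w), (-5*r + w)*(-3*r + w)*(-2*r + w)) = 2*r - w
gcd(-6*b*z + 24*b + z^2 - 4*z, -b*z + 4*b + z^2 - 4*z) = z - 4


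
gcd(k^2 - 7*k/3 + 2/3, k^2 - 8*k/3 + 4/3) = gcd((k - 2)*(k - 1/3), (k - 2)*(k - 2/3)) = k - 2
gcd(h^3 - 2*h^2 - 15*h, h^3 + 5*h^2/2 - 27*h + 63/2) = 1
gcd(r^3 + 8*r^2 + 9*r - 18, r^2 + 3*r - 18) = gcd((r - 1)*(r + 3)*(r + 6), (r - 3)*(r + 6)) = r + 6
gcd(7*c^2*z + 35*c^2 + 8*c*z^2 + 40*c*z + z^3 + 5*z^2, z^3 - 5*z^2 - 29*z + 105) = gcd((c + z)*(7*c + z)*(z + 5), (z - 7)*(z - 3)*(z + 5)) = z + 5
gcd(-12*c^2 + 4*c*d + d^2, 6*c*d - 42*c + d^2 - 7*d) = 6*c + d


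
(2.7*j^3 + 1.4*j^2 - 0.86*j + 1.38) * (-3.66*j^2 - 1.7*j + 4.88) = -9.882*j^5 - 9.714*j^4 + 13.9436*j^3 + 3.2432*j^2 - 6.5428*j + 6.7344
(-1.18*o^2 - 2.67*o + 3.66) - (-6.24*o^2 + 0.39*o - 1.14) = 5.06*o^2 - 3.06*o + 4.8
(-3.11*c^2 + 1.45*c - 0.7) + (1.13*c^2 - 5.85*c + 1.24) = -1.98*c^2 - 4.4*c + 0.54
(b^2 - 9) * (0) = 0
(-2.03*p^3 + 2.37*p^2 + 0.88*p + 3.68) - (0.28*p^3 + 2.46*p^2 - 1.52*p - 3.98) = -2.31*p^3 - 0.0899999999999999*p^2 + 2.4*p + 7.66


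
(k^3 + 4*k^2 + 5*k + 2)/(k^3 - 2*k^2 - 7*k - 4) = (k + 2)/(k - 4)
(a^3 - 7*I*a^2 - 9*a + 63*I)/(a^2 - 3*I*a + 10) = (a^3 - 7*I*a^2 - 9*a + 63*I)/(a^2 - 3*I*a + 10)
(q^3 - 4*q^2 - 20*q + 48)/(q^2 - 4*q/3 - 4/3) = 3*(q^2 - 2*q - 24)/(3*q + 2)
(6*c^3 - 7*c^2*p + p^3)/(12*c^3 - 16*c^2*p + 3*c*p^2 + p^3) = (3*c + p)/(6*c + p)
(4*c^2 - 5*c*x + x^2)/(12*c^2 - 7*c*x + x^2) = (-c + x)/(-3*c + x)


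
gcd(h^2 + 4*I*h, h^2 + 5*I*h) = h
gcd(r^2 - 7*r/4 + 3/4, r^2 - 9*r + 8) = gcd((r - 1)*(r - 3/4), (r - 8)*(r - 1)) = r - 1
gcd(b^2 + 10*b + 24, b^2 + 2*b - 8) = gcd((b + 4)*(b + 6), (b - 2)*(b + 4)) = b + 4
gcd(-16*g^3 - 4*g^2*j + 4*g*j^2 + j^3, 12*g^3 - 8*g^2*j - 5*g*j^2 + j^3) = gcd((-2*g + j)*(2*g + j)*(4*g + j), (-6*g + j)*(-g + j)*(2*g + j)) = 2*g + j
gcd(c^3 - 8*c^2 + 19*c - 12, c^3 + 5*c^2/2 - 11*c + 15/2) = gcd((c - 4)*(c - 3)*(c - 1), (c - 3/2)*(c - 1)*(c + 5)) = c - 1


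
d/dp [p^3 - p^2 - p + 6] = 3*p^2 - 2*p - 1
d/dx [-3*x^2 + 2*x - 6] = 2 - 6*x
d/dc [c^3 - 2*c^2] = c*(3*c - 4)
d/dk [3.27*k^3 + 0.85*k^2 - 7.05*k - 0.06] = 9.81*k^2 + 1.7*k - 7.05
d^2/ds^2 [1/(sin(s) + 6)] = (6*sin(s) + cos(s)^2 + 1)/(sin(s) + 6)^3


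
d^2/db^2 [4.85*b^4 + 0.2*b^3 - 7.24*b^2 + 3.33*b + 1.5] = 58.2*b^2 + 1.2*b - 14.48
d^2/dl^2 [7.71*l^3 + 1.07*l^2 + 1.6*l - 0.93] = 46.26*l + 2.14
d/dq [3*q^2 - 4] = 6*q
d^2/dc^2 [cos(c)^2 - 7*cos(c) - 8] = 7*cos(c) - 2*cos(2*c)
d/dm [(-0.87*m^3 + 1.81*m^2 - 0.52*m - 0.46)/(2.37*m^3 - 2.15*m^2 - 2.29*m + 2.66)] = (8.88178419700125e-16*m^5 - 2.4192*m^4 + 6.4494*m^3 - 8.9349*m^2 + 7.6512*m - 2.4366)/(5.6169*m^6 - 10.191*m^5 - 6.2321*m^4 + 22.4554*m^3 - 6.1939*m^2 - 12.1828*m + 7.0756)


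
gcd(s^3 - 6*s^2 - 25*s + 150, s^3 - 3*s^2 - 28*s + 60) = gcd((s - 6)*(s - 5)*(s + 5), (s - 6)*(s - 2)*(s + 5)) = s^2 - s - 30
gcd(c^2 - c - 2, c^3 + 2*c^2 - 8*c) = c - 2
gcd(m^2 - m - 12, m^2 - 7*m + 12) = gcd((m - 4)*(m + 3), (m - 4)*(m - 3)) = m - 4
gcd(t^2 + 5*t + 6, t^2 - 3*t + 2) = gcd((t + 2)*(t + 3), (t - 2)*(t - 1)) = 1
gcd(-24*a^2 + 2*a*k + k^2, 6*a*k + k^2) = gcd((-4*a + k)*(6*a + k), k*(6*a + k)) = 6*a + k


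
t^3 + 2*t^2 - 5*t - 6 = (t - 2)*(t + 1)*(t + 3)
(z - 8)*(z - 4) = z^2 - 12*z + 32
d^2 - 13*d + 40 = (d - 8)*(d - 5)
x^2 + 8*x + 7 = (x + 1)*(x + 7)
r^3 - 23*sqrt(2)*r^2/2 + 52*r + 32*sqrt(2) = (r - 8*sqrt(2))*(r - 4*sqrt(2))*(r + sqrt(2)/2)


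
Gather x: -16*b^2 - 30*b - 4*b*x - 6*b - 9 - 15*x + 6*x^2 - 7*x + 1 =-16*b^2 - 36*b + 6*x^2 + x*(-4*b - 22) - 8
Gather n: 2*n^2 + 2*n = 2*n^2 + 2*n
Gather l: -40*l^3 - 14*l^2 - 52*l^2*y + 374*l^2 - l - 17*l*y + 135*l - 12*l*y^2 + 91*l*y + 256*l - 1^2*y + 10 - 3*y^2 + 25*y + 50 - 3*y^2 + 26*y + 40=-40*l^3 + l^2*(360 - 52*y) + l*(-12*y^2 + 74*y + 390) - 6*y^2 + 50*y + 100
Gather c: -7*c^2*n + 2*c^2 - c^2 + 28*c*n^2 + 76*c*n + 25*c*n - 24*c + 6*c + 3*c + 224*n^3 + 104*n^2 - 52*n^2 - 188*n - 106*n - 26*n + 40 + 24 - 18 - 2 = c^2*(1 - 7*n) + c*(28*n^2 + 101*n - 15) + 224*n^3 + 52*n^2 - 320*n + 44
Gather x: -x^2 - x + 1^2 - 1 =-x^2 - x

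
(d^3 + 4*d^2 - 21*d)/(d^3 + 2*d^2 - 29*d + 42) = d/(d - 2)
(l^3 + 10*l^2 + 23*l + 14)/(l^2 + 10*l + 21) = (l^2 + 3*l + 2)/(l + 3)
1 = 1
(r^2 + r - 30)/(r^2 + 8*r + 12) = (r - 5)/(r + 2)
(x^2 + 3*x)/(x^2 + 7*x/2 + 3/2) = 2*x/(2*x + 1)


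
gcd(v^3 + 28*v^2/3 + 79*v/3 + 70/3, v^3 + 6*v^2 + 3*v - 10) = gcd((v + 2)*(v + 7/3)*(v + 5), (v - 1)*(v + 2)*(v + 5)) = v^2 + 7*v + 10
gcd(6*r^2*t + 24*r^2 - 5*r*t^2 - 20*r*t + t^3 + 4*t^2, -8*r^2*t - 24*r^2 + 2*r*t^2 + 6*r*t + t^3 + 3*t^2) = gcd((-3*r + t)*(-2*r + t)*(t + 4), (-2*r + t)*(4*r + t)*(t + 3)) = 2*r - t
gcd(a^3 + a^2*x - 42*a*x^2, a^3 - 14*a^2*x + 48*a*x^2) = -a^2 + 6*a*x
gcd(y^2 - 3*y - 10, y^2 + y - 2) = y + 2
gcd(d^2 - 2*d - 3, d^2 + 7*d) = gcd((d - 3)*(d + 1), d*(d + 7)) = 1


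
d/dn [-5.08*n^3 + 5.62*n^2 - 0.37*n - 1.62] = -15.24*n^2 + 11.24*n - 0.37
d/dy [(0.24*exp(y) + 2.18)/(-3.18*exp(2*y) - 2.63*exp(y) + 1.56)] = (0.7632*exp(2*y) + 13.8648*exp(y) + 6.1078)*exp(y)/(10.1124*exp(4*y) + 16.7268*exp(3*y) - 3.0047*exp(2*y) - 8.2056*exp(y) + 2.4336)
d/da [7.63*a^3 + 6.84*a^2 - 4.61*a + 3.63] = 22.89*a^2 + 13.68*a - 4.61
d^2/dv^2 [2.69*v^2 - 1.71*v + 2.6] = 5.38000000000000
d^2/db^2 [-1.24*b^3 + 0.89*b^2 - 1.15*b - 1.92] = 1.78 - 7.44*b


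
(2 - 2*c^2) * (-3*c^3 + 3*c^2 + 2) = 6*c^5 - 6*c^4 - 6*c^3 + 2*c^2 + 4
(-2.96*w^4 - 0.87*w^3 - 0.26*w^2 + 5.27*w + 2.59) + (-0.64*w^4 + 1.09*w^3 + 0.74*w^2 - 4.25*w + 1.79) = -3.6*w^4 + 0.22*w^3 + 0.48*w^2 + 1.02*w + 4.38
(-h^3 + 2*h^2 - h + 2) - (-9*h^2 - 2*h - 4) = -h^3 + 11*h^2 + h + 6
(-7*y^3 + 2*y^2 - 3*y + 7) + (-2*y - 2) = -7*y^3 + 2*y^2 - 5*y + 5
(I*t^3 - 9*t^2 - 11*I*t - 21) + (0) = I*t^3 - 9*t^2 - 11*I*t - 21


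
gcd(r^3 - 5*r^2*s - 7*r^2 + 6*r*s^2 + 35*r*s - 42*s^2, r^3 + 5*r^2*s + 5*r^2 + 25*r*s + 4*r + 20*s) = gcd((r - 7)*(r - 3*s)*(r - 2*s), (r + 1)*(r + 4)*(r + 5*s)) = 1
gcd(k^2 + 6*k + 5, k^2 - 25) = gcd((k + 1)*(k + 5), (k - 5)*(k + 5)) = k + 5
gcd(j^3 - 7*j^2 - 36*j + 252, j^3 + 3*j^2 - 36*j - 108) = j^2 - 36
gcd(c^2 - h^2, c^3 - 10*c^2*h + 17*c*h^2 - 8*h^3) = c - h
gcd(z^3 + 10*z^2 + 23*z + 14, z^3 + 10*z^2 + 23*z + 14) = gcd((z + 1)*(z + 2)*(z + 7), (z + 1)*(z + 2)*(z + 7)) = z^3 + 10*z^2 + 23*z + 14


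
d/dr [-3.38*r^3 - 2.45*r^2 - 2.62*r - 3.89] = -10.14*r^2 - 4.9*r - 2.62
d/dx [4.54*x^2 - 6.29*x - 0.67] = 9.08*x - 6.29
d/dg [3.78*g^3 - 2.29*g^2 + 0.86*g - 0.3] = 11.34*g^2 - 4.58*g + 0.86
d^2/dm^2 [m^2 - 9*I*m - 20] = 2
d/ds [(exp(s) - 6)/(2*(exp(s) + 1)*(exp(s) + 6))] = (-exp(2*s) + 12*exp(s) + 48)*exp(s)/(2*(exp(4*s) + 14*exp(3*s) + 61*exp(2*s) + 84*exp(s) + 36))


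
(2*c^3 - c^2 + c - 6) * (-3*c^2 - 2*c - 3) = -6*c^5 - c^4 - 7*c^3 + 19*c^2 + 9*c + 18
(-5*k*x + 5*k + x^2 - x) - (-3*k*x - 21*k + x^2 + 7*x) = -2*k*x + 26*k - 8*x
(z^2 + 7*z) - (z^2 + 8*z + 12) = -z - 12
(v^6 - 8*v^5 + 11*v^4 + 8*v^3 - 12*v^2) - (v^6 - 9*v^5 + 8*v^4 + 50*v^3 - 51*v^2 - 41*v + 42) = v^5 + 3*v^4 - 42*v^3 + 39*v^2 + 41*v - 42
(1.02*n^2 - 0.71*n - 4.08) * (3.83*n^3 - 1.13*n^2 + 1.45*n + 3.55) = 3.9066*n^5 - 3.8719*n^4 - 13.3451*n^3 + 7.2019*n^2 - 8.4365*n - 14.484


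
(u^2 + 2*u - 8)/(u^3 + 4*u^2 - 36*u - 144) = (u - 2)/(u^2 - 36)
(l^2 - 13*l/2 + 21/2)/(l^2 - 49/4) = 2*(l - 3)/(2*l + 7)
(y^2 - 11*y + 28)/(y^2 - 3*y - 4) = (y - 7)/(y + 1)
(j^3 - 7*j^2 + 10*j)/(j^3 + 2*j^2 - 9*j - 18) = j*(j^2 - 7*j + 10)/(j^3 + 2*j^2 - 9*j - 18)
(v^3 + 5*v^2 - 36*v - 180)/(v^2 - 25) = (v^2 - 36)/(v - 5)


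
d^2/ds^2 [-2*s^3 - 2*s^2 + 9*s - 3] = -12*s - 4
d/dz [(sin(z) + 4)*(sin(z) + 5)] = (2*sin(z) + 9)*cos(z)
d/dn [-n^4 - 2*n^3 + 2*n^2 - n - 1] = -4*n^3 - 6*n^2 + 4*n - 1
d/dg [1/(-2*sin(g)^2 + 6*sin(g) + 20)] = (2*sin(g) - 3)*cos(g)/(2*(sin(g) - 5)^2*(sin(g) + 2)^2)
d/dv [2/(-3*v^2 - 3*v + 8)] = 6*(2*v + 1)/(3*v^2 + 3*v - 8)^2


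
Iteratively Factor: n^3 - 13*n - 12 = (n + 1)*(n^2 - n - 12) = (n + 1)*(n + 3)*(n - 4)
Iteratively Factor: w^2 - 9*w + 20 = (w - 4)*(w - 5)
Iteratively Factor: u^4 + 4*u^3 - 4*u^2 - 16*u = (u + 2)*(u^3 + 2*u^2 - 8*u) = u*(u + 2)*(u^2 + 2*u - 8) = u*(u + 2)*(u + 4)*(u - 2)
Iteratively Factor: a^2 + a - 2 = (a + 2)*(a - 1)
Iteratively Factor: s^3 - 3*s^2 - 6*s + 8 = (s - 1)*(s^2 - 2*s - 8) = (s - 1)*(s + 2)*(s - 4)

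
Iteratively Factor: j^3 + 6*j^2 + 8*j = (j)*(j^2 + 6*j + 8) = j*(j + 2)*(j + 4)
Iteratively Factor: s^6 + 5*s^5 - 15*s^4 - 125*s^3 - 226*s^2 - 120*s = (s + 2)*(s^5 + 3*s^4 - 21*s^3 - 83*s^2 - 60*s) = (s + 2)*(s + 4)*(s^4 - s^3 - 17*s^2 - 15*s) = (s + 2)*(s + 3)*(s + 4)*(s^3 - 4*s^2 - 5*s) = (s + 1)*(s + 2)*(s + 3)*(s + 4)*(s^2 - 5*s) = s*(s + 1)*(s + 2)*(s + 3)*(s + 4)*(s - 5)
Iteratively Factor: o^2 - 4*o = (o)*(o - 4)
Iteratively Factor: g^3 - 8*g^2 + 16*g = (g)*(g^2 - 8*g + 16) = g*(g - 4)*(g - 4)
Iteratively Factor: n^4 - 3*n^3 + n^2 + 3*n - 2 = (n + 1)*(n^3 - 4*n^2 + 5*n - 2) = (n - 1)*(n + 1)*(n^2 - 3*n + 2) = (n - 2)*(n - 1)*(n + 1)*(n - 1)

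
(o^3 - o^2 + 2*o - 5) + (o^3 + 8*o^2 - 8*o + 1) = 2*o^3 + 7*o^2 - 6*o - 4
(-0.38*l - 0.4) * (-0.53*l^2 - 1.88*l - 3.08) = 0.2014*l^3 + 0.9264*l^2 + 1.9224*l + 1.232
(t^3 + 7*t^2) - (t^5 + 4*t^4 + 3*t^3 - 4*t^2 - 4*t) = -t^5 - 4*t^4 - 2*t^3 + 11*t^2 + 4*t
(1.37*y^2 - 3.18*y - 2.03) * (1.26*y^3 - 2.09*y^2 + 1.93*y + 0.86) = 1.7262*y^5 - 6.8701*y^4 + 6.7325*y^3 - 0.716500000000001*y^2 - 6.6527*y - 1.7458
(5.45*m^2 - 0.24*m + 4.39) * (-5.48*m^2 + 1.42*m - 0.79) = -29.866*m^4 + 9.0542*m^3 - 28.7035*m^2 + 6.4234*m - 3.4681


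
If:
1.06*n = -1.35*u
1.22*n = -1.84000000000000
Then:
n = -1.51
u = 1.18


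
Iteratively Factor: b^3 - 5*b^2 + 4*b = (b - 4)*(b^2 - b) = b*(b - 4)*(b - 1)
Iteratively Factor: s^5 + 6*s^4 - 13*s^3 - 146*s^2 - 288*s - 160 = (s + 2)*(s^4 + 4*s^3 - 21*s^2 - 104*s - 80) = (s + 1)*(s + 2)*(s^3 + 3*s^2 - 24*s - 80) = (s - 5)*(s + 1)*(s + 2)*(s^2 + 8*s + 16) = (s - 5)*(s + 1)*(s + 2)*(s + 4)*(s + 4)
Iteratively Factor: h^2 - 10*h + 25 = (h - 5)*(h - 5)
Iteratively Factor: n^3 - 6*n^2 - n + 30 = (n - 3)*(n^2 - 3*n - 10) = (n - 3)*(n + 2)*(n - 5)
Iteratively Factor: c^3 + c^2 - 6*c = (c - 2)*(c^2 + 3*c) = (c - 2)*(c + 3)*(c)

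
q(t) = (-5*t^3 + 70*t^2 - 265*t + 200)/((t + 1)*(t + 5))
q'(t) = (-15*t^2 + 140*t - 265)/((t + 1)*(t + 5)) - (-5*t^3 + 70*t^2 - 265*t + 200)/((t + 1)*(t + 5)^2) - (-5*t^3 + 70*t^2 - 265*t + 200)/((t + 1)^2*(t + 5))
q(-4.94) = -16159.56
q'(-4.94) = 270819.64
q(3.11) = -2.93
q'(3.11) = 1.83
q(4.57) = -0.49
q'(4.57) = 1.29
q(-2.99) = -437.96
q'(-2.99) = 202.24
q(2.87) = -3.35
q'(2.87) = 1.73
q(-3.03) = -446.28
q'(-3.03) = 213.47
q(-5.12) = 8217.83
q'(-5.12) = 67695.38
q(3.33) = -2.52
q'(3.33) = 1.85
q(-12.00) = 287.01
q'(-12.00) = 13.78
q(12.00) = -6.97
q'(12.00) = -2.43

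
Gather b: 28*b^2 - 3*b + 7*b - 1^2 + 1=28*b^2 + 4*b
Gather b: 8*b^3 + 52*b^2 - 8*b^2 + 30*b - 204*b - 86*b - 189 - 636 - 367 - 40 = 8*b^3 + 44*b^2 - 260*b - 1232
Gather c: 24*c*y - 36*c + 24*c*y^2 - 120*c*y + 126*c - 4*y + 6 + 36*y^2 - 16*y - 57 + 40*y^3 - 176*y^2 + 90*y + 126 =c*(24*y^2 - 96*y + 90) + 40*y^3 - 140*y^2 + 70*y + 75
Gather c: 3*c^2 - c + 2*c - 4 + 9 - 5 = 3*c^2 + c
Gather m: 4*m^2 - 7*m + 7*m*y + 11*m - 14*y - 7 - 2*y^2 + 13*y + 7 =4*m^2 + m*(7*y + 4) - 2*y^2 - y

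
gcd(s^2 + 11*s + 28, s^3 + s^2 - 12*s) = s + 4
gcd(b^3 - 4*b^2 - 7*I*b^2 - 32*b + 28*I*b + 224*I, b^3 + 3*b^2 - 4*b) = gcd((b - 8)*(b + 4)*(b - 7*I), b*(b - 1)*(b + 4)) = b + 4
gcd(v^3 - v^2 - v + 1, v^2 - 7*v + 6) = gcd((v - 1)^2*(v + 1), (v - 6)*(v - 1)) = v - 1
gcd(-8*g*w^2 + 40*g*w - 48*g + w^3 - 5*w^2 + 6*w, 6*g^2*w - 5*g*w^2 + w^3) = 1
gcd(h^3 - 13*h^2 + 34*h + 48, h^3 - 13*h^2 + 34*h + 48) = h^3 - 13*h^2 + 34*h + 48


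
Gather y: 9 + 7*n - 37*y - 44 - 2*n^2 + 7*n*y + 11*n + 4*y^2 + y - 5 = -2*n^2 + 18*n + 4*y^2 + y*(7*n - 36) - 40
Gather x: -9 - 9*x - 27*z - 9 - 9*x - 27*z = -18*x - 54*z - 18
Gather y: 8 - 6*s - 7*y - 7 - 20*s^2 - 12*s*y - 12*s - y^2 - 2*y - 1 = -20*s^2 - 18*s - y^2 + y*(-12*s - 9)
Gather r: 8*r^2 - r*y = 8*r^2 - r*y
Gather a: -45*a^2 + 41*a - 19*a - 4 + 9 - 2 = -45*a^2 + 22*a + 3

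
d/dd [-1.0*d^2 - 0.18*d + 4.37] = -2.0*d - 0.18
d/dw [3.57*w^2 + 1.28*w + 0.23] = 7.14*w + 1.28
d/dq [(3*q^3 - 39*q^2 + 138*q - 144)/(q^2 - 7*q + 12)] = 3*(q^2 - 8*q + 24)/(q^2 - 8*q + 16)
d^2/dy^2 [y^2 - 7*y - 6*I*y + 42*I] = 2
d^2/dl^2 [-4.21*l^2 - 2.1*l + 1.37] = -8.42000000000000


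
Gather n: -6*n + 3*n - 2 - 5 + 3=-3*n - 4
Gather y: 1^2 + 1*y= y + 1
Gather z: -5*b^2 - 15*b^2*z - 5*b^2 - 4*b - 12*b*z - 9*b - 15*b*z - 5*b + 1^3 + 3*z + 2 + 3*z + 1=-10*b^2 - 18*b + z*(-15*b^2 - 27*b + 6) + 4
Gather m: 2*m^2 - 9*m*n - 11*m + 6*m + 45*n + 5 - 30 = 2*m^2 + m*(-9*n - 5) + 45*n - 25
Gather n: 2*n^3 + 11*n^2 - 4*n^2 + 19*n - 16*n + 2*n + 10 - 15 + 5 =2*n^3 + 7*n^2 + 5*n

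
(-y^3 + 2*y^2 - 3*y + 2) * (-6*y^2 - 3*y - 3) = 6*y^5 - 9*y^4 + 15*y^3 - 9*y^2 + 3*y - 6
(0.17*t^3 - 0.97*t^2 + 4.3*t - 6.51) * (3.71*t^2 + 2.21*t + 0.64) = 0.6307*t^5 - 3.223*t^4 + 13.9181*t^3 - 15.2699*t^2 - 11.6351*t - 4.1664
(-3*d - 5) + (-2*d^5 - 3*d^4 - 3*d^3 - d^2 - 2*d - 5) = -2*d^5 - 3*d^4 - 3*d^3 - d^2 - 5*d - 10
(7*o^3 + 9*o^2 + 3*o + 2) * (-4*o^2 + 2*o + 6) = -28*o^5 - 22*o^4 + 48*o^3 + 52*o^2 + 22*o + 12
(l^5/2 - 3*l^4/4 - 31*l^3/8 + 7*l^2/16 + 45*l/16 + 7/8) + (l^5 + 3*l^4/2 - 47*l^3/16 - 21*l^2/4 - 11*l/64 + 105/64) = 3*l^5/2 + 3*l^4/4 - 109*l^3/16 - 77*l^2/16 + 169*l/64 + 161/64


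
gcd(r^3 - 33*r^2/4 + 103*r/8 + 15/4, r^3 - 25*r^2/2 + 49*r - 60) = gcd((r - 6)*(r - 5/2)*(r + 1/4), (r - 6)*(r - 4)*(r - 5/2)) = r^2 - 17*r/2 + 15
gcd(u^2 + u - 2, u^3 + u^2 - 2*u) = u^2 + u - 2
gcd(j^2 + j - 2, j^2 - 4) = j + 2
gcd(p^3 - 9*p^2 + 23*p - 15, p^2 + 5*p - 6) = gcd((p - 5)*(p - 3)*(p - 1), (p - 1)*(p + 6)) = p - 1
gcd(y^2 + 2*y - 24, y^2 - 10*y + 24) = y - 4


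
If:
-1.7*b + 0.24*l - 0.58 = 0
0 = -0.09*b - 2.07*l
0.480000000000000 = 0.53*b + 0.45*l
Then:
No Solution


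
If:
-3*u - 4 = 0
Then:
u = -4/3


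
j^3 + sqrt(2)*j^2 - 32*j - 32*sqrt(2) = (j - 4*sqrt(2))*(j + sqrt(2))*(j + 4*sqrt(2))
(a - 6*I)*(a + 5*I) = a^2 - I*a + 30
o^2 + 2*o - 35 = (o - 5)*(o + 7)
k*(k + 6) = k^2 + 6*k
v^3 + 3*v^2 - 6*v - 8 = (v - 2)*(v + 1)*(v + 4)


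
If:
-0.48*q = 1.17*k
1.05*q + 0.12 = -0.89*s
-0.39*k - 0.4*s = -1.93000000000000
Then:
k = 1.29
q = -3.14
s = 3.57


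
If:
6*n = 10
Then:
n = 5/3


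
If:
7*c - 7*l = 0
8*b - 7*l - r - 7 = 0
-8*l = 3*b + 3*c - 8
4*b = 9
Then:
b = 9/4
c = 5/44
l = 5/44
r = 449/44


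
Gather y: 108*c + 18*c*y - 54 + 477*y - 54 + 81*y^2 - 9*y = 108*c + 81*y^2 + y*(18*c + 468) - 108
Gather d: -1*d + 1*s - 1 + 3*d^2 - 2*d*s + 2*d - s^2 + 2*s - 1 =3*d^2 + d*(1 - 2*s) - s^2 + 3*s - 2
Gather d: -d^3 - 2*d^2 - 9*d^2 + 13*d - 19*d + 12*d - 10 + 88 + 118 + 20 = -d^3 - 11*d^2 + 6*d + 216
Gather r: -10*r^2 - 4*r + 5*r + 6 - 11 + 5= -10*r^2 + r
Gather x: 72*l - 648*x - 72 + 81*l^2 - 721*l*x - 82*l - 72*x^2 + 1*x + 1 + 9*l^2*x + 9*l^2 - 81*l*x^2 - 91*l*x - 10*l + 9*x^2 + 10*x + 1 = 90*l^2 - 20*l + x^2*(-81*l - 63) + x*(9*l^2 - 812*l - 637) - 70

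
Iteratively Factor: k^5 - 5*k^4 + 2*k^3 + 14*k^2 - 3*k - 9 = (k + 1)*(k^4 - 6*k^3 + 8*k^2 + 6*k - 9) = (k + 1)^2*(k^3 - 7*k^2 + 15*k - 9) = (k - 3)*(k + 1)^2*(k^2 - 4*k + 3) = (k - 3)^2*(k + 1)^2*(k - 1)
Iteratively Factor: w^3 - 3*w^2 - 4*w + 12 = (w + 2)*(w^2 - 5*w + 6) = (w - 2)*(w + 2)*(w - 3)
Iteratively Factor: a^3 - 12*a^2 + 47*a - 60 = (a - 5)*(a^2 - 7*a + 12) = (a - 5)*(a - 4)*(a - 3)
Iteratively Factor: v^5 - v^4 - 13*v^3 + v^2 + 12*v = (v - 4)*(v^4 + 3*v^3 - v^2 - 3*v) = (v - 4)*(v + 1)*(v^3 + 2*v^2 - 3*v) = (v - 4)*(v + 1)*(v + 3)*(v^2 - v) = (v - 4)*(v - 1)*(v + 1)*(v + 3)*(v)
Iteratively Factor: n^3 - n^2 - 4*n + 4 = (n + 2)*(n^2 - 3*n + 2) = (n - 1)*(n + 2)*(n - 2)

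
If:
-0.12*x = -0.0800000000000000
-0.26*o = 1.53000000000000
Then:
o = -5.88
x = 0.67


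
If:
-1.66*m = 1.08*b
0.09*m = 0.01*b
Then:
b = 0.00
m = 0.00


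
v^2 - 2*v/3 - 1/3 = (v - 1)*(v + 1/3)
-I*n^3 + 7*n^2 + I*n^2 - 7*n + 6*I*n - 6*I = (n - 1)*(n + 6*I)*(-I*n + 1)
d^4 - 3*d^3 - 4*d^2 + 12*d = d*(d - 3)*(d - 2)*(d + 2)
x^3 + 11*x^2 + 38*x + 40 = (x + 2)*(x + 4)*(x + 5)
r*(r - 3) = r^2 - 3*r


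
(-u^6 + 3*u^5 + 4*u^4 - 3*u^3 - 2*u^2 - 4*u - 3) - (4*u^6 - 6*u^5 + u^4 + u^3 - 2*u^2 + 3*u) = -5*u^6 + 9*u^5 + 3*u^4 - 4*u^3 - 7*u - 3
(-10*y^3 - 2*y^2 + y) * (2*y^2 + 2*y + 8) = -20*y^5 - 24*y^4 - 82*y^3 - 14*y^2 + 8*y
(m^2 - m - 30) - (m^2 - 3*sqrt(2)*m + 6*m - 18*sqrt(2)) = -7*m + 3*sqrt(2)*m - 30 + 18*sqrt(2)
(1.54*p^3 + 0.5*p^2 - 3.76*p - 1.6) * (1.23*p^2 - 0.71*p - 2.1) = 1.8942*p^5 - 0.4784*p^4 - 8.2138*p^3 - 0.3484*p^2 + 9.032*p + 3.36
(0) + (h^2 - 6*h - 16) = h^2 - 6*h - 16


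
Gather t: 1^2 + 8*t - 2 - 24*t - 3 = -16*t - 4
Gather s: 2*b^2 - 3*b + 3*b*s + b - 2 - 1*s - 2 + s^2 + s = 2*b^2 + 3*b*s - 2*b + s^2 - 4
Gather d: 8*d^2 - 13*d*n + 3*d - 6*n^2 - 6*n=8*d^2 + d*(3 - 13*n) - 6*n^2 - 6*n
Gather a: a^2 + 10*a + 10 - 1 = a^2 + 10*a + 9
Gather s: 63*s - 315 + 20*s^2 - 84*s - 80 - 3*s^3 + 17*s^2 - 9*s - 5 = -3*s^3 + 37*s^2 - 30*s - 400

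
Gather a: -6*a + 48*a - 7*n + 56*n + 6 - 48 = 42*a + 49*n - 42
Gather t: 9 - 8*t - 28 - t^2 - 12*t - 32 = -t^2 - 20*t - 51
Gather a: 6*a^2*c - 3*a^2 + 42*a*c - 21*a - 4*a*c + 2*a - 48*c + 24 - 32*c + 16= a^2*(6*c - 3) + a*(38*c - 19) - 80*c + 40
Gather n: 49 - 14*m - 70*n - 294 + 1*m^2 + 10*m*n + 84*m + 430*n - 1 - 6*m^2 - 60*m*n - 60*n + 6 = -5*m^2 + 70*m + n*(300 - 50*m) - 240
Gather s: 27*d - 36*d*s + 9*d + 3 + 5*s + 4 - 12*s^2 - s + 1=36*d - 12*s^2 + s*(4 - 36*d) + 8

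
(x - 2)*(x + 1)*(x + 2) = x^3 + x^2 - 4*x - 4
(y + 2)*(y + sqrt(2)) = y^2 + sqrt(2)*y + 2*y + 2*sqrt(2)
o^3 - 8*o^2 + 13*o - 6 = (o - 6)*(o - 1)^2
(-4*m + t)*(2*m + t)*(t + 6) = -8*m^2*t - 48*m^2 - 2*m*t^2 - 12*m*t + t^3 + 6*t^2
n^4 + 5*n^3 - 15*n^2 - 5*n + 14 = (n - 2)*(n - 1)*(n + 1)*(n + 7)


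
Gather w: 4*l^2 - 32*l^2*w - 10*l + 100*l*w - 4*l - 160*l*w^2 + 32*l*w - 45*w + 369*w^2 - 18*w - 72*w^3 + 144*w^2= 4*l^2 - 14*l - 72*w^3 + w^2*(513 - 160*l) + w*(-32*l^2 + 132*l - 63)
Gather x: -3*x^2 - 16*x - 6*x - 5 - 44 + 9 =-3*x^2 - 22*x - 40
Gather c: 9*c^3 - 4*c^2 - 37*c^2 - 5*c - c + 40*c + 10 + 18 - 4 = 9*c^3 - 41*c^2 + 34*c + 24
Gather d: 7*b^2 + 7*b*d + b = 7*b^2 + 7*b*d + b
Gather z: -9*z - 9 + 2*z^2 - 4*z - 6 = 2*z^2 - 13*z - 15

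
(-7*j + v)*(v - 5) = -7*j*v + 35*j + v^2 - 5*v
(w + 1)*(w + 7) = w^2 + 8*w + 7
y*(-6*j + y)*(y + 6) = -6*j*y^2 - 36*j*y + y^3 + 6*y^2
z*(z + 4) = z^2 + 4*z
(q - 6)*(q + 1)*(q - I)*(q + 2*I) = q^4 - 5*q^3 + I*q^3 - 4*q^2 - 5*I*q^2 - 10*q - 6*I*q - 12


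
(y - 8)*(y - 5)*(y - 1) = y^3 - 14*y^2 + 53*y - 40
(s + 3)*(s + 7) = s^2 + 10*s + 21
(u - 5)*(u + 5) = u^2 - 25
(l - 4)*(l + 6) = l^2 + 2*l - 24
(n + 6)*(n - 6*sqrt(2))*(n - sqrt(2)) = n^3 - 7*sqrt(2)*n^2 + 6*n^2 - 42*sqrt(2)*n + 12*n + 72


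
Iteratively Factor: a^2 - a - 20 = (a + 4)*(a - 5)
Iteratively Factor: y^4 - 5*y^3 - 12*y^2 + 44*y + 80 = (y - 5)*(y^3 - 12*y - 16) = (y - 5)*(y - 4)*(y^2 + 4*y + 4) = (y - 5)*(y - 4)*(y + 2)*(y + 2)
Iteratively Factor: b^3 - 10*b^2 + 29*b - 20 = (b - 5)*(b^2 - 5*b + 4) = (b - 5)*(b - 4)*(b - 1)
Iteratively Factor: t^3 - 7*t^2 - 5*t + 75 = (t - 5)*(t^2 - 2*t - 15) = (t - 5)*(t + 3)*(t - 5)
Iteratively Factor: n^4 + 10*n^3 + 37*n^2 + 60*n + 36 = (n + 2)*(n^3 + 8*n^2 + 21*n + 18) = (n + 2)^2*(n^2 + 6*n + 9) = (n + 2)^2*(n + 3)*(n + 3)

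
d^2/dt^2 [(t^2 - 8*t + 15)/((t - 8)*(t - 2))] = 2*(2*t^3 - 3*t^2 - 66*t + 236)/(t^6 - 30*t^5 + 348*t^4 - 1960*t^3 + 5568*t^2 - 7680*t + 4096)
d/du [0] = 0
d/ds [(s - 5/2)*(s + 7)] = 2*s + 9/2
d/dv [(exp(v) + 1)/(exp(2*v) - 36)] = (-2*(exp(v) + 1)*exp(v) + exp(2*v) - 36)*exp(v)/(exp(2*v) - 36)^2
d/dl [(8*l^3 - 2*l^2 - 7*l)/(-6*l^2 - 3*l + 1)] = (-48*l^4 - 48*l^3 - 12*l^2 - 4*l - 7)/(36*l^4 + 36*l^3 - 3*l^2 - 6*l + 1)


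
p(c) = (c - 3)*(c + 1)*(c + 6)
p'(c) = (c - 3)*(c + 1) + (c - 3)*(c + 6) + (c + 1)*(c + 6)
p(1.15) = -28.44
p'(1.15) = -1.83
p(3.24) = 9.40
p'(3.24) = 42.41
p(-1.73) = 14.74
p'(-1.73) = -19.86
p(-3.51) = 40.69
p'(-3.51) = -6.12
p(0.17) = -20.43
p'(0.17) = -13.55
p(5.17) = 149.55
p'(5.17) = 106.55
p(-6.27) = -13.19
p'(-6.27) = 52.78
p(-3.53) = 40.81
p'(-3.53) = -5.86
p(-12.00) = -990.00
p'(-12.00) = 321.00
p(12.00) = 2106.00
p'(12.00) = 513.00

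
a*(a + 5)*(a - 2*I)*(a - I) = a^4 + 5*a^3 - 3*I*a^3 - 2*a^2 - 15*I*a^2 - 10*a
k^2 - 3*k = k*(k - 3)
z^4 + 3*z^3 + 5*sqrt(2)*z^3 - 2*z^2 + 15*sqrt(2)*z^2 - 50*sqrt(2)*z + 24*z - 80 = (z - 2)*(z + 5)*(z + sqrt(2))*(z + 4*sqrt(2))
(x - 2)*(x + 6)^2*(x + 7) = x^4 + 17*x^3 + 82*x^2 + 12*x - 504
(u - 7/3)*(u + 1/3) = u^2 - 2*u - 7/9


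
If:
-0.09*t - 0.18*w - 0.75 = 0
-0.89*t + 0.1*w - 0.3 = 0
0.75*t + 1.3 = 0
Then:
No Solution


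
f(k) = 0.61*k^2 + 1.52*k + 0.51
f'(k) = 1.22*k + 1.52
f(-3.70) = 3.24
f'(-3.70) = -2.99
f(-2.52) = 0.55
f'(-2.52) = -1.55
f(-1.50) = -0.40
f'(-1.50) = -0.31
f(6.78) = 38.86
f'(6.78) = 9.79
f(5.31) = 25.78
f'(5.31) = 8.00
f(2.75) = 9.30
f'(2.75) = 4.88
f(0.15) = 0.75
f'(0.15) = 1.70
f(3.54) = 13.54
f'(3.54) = 5.84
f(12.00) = 106.59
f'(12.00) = 16.16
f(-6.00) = 13.35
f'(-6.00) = -5.80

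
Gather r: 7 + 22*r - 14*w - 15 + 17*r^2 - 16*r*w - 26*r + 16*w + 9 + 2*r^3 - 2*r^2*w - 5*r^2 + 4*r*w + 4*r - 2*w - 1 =2*r^3 + r^2*(12 - 2*w) - 12*r*w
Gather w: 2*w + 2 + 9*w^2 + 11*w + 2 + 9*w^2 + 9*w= 18*w^2 + 22*w + 4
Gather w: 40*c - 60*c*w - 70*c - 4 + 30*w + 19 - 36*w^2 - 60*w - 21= -30*c - 36*w^2 + w*(-60*c - 30) - 6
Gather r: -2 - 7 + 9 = 0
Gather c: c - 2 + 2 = c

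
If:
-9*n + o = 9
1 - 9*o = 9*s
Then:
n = -s/9 - 80/81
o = 1/9 - s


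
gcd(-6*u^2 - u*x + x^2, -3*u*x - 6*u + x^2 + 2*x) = -3*u + x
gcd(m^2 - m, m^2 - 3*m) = m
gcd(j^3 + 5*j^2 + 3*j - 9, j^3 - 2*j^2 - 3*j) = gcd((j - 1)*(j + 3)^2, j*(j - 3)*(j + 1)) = 1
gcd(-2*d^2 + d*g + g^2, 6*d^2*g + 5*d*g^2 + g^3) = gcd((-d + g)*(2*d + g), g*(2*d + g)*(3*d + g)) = 2*d + g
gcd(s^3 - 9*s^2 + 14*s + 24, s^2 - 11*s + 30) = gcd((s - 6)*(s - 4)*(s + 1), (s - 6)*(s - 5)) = s - 6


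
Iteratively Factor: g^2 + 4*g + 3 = (g + 3)*(g + 1)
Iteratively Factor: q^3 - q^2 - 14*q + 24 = (q + 4)*(q^2 - 5*q + 6) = (q - 3)*(q + 4)*(q - 2)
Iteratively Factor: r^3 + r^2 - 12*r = (r)*(r^2 + r - 12) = r*(r + 4)*(r - 3)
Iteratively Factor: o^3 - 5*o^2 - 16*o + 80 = (o + 4)*(o^2 - 9*o + 20) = (o - 4)*(o + 4)*(o - 5)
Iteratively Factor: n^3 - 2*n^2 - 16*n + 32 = (n - 2)*(n^2 - 16) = (n - 4)*(n - 2)*(n + 4)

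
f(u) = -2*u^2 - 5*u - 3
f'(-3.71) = 9.84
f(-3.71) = -11.98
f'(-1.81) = 2.24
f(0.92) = -9.29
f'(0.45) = -6.80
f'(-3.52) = 9.08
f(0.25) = -4.38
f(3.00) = -36.00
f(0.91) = -9.21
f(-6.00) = -45.00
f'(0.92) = -8.68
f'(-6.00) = 19.00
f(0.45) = -5.66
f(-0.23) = -1.96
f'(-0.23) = -4.08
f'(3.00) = -17.00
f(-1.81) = -0.50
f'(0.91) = -8.64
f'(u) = -4*u - 5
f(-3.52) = -10.18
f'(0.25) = -6.00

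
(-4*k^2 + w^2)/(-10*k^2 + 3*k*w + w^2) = (2*k + w)/(5*k + w)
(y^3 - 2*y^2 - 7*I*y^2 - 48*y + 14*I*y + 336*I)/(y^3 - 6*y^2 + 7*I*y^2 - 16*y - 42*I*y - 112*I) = (y^2 + y*(6 - 7*I) - 42*I)/(y^2 + y*(2 + 7*I) + 14*I)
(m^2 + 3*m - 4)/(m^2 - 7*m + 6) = (m + 4)/(m - 6)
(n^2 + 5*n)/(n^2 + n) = (n + 5)/(n + 1)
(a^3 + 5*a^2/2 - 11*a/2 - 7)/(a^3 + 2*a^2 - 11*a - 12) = (a^2 + 3*a/2 - 7)/(a^2 + a - 12)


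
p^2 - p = p*(p - 1)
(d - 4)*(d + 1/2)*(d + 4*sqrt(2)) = d^3 - 7*d^2/2 + 4*sqrt(2)*d^2 - 14*sqrt(2)*d - 2*d - 8*sqrt(2)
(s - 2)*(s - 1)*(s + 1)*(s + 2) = s^4 - 5*s^2 + 4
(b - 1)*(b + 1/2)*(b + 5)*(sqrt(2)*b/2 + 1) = sqrt(2)*b^4/2 + b^3 + 9*sqrt(2)*b^3/4 - 3*sqrt(2)*b^2/2 + 9*b^2/2 - 3*b - 5*sqrt(2)*b/4 - 5/2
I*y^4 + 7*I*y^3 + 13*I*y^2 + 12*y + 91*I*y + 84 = (y + 7)*(y - 3*I)*(y + 4*I)*(I*y + 1)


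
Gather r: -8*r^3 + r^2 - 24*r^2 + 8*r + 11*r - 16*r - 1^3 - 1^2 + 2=-8*r^3 - 23*r^2 + 3*r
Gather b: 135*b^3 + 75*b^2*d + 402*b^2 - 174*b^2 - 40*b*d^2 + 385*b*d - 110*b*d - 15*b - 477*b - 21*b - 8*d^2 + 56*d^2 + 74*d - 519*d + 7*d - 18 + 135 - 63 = 135*b^3 + b^2*(75*d + 228) + b*(-40*d^2 + 275*d - 513) + 48*d^2 - 438*d + 54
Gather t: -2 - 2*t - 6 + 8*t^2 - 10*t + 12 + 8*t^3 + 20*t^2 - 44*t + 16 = 8*t^3 + 28*t^2 - 56*t + 20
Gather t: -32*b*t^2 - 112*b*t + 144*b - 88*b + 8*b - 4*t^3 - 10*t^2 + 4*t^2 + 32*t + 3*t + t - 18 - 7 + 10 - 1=64*b - 4*t^3 + t^2*(-32*b - 6) + t*(36 - 112*b) - 16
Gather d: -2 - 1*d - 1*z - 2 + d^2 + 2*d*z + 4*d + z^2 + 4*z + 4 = d^2 + d*(2*z + 3) + z^2 + 3*z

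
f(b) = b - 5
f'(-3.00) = 1.00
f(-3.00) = -8.00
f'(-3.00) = 1.00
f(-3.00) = -8.00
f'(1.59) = 1.00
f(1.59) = -3.41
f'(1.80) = 1.00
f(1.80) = -3.20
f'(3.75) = 1.00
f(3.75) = -1.25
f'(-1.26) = 1.00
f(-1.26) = -6.26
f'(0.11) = 1.00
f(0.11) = -4.89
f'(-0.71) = 1.00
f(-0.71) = -5.71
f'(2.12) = 1.00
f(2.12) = -2.88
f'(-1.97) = 1.00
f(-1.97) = -6.97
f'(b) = 1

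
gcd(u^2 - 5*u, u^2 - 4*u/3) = u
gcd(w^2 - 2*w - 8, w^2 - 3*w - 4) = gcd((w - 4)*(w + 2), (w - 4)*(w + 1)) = w - 4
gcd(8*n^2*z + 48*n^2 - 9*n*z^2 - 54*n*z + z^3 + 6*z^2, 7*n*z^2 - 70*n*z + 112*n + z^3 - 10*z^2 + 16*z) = 1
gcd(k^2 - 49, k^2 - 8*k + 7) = k - 7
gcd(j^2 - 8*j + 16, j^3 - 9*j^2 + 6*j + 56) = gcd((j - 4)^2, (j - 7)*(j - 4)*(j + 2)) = j - 4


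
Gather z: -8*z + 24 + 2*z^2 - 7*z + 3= 2*z^2 - 15*z + 27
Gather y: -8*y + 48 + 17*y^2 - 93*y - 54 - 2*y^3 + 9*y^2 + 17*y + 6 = -2*y^3 + 26*y^2 - 84*y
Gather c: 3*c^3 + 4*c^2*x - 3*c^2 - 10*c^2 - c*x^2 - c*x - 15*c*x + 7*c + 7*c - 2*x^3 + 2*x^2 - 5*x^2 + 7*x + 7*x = 3*c^3 + c^2*(4*x - 13) + c*(-x^2 - 16*x + 14) - 2*x^3 - 3*x^2 + 14*x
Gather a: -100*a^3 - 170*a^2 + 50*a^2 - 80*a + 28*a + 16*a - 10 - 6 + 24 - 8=-100*a^3 - 120*a^2 - 36*a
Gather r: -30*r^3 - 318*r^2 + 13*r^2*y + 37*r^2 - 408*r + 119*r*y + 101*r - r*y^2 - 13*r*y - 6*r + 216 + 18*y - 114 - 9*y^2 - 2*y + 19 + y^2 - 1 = -30*r^3 + r^2*(13*y - 281) + r*(-y^2 + 106*y - 313) - 8*y^2 + 16*y + 120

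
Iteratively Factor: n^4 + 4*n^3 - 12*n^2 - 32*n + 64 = (n - 2)*(n^3 + 6*n^2 - 32) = (n - 2)*(n + 4)*(n^2 + 2*n - 8) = (n - 2)*(n + 4)^2*(n - 2)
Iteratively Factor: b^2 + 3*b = (b + 3)*(b)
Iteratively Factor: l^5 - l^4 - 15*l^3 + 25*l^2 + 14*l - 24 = (l + 1)*(l^4 - 2*l^3 - 13*l^2 + 38*l - 24) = (l - 3)*(l + 1)*(l^3 + l^2 - 10*l + 8) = (l - 3)*(l - 1)*(l + 1)*(l^2 + 2*l - 8) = (l - 3)*(l - 1)*(l + 1)*(l + 4)*(l - 2)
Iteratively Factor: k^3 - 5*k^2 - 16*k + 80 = (k - 5)*(k^2 - 16) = (k - 5)*(k - 4)*(k + 4)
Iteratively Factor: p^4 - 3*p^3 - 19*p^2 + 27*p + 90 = (p - 5)*(p^3 + 2*p^2 - 9*p - 18) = (p - 5)*(p + 2)*(p^2 - 9) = (p - 5)*(p - 3)*(p + 2)*(p + 3)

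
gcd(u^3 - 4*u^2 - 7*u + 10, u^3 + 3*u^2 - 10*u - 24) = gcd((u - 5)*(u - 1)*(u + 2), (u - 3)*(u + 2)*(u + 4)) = u + 2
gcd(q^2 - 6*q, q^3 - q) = q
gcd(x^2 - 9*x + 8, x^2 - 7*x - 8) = x - 8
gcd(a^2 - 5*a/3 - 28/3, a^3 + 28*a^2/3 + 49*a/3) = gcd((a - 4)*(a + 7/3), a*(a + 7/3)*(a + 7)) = a + 7/3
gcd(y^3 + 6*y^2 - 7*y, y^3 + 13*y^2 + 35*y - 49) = y^2 + 6*y - 7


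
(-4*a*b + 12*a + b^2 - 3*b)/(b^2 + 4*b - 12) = (-4*a*b + 12*a + b^2 - 3*b)/(b^2 + 4*b - 12)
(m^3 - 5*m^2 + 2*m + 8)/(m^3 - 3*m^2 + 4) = (m - 4)/(m - 2)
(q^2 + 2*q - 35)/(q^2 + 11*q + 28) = (q - 5)/(q + 4)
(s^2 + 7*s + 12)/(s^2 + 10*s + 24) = (s + 3)/(s + 6)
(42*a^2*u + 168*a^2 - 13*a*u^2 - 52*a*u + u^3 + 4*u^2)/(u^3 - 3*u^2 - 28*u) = (42*a^2 - 13*a*u + u^2)/(u*(u - 7))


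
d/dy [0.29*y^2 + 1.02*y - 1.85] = 0.58*y + 1.02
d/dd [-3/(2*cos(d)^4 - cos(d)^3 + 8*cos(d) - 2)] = 3*(-8*cos(d)^3 + 3*cos(d)^2 - 8)*sin(d)/(2*cos(d)^4 - cos(d)^3 + 8*cos(d) - 2)^2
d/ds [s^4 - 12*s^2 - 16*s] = 4*s^3 - 24*s - 16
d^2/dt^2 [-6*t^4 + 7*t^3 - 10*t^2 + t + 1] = -72*t^2 + 42*t - 20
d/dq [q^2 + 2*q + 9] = 2*q + 2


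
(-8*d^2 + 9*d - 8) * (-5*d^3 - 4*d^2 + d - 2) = 40*d^5 - 13*d^4 - 4*d^3 + 57*d^2 - 26*d + 16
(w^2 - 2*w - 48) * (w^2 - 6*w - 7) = w^4 - 8*w^3 - 43*w^2 + 302*w + 336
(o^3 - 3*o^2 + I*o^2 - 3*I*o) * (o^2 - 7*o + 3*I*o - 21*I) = o^5 - 10*o^4 + 4*I*o^4 + 18*o^3 - 40*I*o^3 + 30*o^2 + 84*I*o^2 - 63*o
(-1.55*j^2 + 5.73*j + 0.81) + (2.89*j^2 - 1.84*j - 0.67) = 1.34*j^2 + 3.89*j + 0.14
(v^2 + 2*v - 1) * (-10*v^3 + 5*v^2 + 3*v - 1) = -10*v^5 - 15*v^4 + 23*v^3 - 5*v + 1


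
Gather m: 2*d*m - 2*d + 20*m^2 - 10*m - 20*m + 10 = -2*d + 20*m^2 + m*(2*d - 30) + 10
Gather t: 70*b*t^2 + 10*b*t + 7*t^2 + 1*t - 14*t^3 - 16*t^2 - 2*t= -14*t^3 + t^2*(70*b - 9) + t*(10*b - 1)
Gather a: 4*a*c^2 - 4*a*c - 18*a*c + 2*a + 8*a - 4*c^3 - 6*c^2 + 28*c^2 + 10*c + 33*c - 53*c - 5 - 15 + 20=a*(4*c^2 - 22*c + 10) - 4*c^3 + 22*c^2 - 10*c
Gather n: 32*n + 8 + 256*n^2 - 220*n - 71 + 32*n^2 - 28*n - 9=288*n^2 - 216*n - 72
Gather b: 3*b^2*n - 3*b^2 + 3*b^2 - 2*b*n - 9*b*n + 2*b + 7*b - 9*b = 3*b^2*n - 11*b*n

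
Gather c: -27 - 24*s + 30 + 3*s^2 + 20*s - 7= 3*s^2 - 4*s - 4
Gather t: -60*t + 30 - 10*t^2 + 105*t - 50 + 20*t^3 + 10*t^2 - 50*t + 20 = 20*t^3 - 5*t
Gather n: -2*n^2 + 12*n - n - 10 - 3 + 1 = -2*n^2 + 11*n - 12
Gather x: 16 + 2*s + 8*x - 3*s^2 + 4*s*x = -3*s^2 + 2*s + x*(4*s + 8) + 16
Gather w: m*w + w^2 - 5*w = w^2 + w*(m - 5)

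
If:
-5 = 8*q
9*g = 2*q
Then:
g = -5/36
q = -5/8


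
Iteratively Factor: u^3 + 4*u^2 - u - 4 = (u + 1)*(u^2 + 3*u - 4) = (u + 1)*(u + 4)*(u - 1)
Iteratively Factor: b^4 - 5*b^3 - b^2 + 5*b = (b)*(b^3 - 5*b^2 - b + 5) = b*(b - 1)*(b^2 - 4*b - 5) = b*(b - 1)*(b + 1)*(b - 5)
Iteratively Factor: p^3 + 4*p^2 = (p)*(p^2 + 4*p) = p^2*(p + 4)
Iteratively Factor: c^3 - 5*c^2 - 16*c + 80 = (c - 5)*(c^2 - 16) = (c - 5)*(c + 4)*(c - 4)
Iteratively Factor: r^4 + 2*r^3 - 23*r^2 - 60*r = (r - 5)*(r^3 + 7*r^2 + 12*r) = (r - 5)*(r + 4)*(r^2 + 3*r) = (r - 5)*(r + 3)*(r + 4)*(r)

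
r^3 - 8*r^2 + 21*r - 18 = (r - 3)^2*(r - 2)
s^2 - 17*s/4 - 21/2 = (s - 6)*(s + 7/4)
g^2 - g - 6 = (g - 3)*(g + 2)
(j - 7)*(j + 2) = j^2 - 5*j - 14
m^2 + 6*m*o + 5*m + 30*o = (m + 5)*(m + 6*o)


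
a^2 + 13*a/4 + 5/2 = (a + 5/4)*(a + 2)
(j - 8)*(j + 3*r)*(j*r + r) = j^3*r + 3*j^2*r^2 - 7*j^2*r - 21*j*r^2 - 8*j*r - 24*r^2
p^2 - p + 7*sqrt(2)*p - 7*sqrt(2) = (p - 1)*(p + 7*sqrt(2))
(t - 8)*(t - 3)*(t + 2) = t^3 - 9*t^2 + 2*t + 48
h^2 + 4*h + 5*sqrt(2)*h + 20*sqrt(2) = (h + 4)*(h + 5*sqrt(2))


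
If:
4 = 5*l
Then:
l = 4/5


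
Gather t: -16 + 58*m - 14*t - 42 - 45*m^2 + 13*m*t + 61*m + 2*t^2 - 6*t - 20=-45*m^2 + 119*m + 2*t^2 + t*(13*m - 20) - 78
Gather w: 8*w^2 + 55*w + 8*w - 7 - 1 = 8*w^2 + 63*w - 8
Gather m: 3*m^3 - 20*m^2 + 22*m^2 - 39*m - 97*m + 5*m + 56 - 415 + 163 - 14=3*m^3 + 2*m^2 - 131*m - 210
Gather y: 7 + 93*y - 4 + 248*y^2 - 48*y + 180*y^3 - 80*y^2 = 180*y^3 + 168*y^2 + 45*y + 3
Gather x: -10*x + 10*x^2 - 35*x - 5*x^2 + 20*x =5*x^2 - 25*x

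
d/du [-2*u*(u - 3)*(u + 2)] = -6*u^2 + 4*u + 12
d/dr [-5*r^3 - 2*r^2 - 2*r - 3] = -15*r^2 - 4*r - 2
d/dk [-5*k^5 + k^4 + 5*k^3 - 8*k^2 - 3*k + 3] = -25*k^4 + 4*k^3 + 15*k^2 - 16*k - 3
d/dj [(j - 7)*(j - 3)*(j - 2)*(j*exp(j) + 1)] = j^4*exp(j) - 8*j^3*exp(j) + 5*j^2*exp(j) + 3*j^2 + 40*j*exp(j) - 24*j - 42*exp(j) + 41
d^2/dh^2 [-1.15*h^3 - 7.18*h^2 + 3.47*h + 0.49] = -6.9*h - 14.36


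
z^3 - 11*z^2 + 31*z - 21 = (z - 7)*(z - 3)*(z - 1)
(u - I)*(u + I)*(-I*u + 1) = -I*u^3 + u^2 - I*u + 1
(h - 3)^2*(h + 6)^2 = h^4 + 6*h^3 - 27*h^2 - 108*h + 324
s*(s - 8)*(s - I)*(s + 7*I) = s^4 - 8*s^3 + 6*I*s^3 + 7*s^2 - 48*I*s^2 - 56*s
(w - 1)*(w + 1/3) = w^2 - 2*w/3 - 1/3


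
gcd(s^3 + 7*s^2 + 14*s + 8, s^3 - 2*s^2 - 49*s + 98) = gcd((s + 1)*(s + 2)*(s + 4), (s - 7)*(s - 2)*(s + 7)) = 1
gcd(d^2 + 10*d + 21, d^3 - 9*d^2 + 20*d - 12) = 1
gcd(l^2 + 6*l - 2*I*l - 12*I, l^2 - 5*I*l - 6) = l - 2*I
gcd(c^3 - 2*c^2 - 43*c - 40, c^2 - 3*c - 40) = c^2 - 3*c - 40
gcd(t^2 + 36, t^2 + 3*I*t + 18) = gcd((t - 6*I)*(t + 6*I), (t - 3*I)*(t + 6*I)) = t + 6*I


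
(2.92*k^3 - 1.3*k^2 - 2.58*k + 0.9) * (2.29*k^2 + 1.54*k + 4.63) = 6.6868*k^5 + 1.5198*k^4 + 5.6094*k^3 - 7.9312*k^2 - 10.5594*k + 4.167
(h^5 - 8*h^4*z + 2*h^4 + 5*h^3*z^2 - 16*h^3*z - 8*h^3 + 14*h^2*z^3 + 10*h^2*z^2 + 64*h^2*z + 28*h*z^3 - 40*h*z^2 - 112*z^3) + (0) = h^5 - 8*h^4*z + 2*h^4 + 5*h^3*z^2 - 16*h^3*z - 8*h^3 + 14*h^2*z^3 + 10*h^2*z^2 + 64*h^2*z + 28*h*z^3 - 40*h*z^2 - 112*z^3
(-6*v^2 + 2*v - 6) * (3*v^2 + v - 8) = -18*v^4 + 32*v^2 - 22*v + 48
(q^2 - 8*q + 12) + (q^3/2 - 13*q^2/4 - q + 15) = q^3/2 - 9*q^2/4 - 9*q + 27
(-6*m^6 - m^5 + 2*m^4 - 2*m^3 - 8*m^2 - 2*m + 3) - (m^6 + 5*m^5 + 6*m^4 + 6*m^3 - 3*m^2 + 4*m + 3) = -7*m^6 - 6*m^5 - 4*m^4 - 8*m^3 - 5*m^2 - 6*m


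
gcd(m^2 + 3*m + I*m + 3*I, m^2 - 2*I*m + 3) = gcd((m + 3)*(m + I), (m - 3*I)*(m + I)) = m + I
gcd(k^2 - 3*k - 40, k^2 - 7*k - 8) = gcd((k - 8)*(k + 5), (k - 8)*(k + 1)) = k - 8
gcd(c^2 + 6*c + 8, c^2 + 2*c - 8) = c + 4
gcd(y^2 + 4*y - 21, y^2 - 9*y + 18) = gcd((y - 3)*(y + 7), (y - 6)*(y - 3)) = y - 3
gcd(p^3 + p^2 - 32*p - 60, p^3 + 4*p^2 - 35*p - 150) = p^2 - p - 30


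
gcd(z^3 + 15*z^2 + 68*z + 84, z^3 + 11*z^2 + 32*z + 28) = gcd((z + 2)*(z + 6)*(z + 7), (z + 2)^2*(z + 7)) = z^2 + 9*z + 14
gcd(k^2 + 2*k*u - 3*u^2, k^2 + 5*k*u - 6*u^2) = -k + u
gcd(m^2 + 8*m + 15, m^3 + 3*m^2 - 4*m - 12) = m + 3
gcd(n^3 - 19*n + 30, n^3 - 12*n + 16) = n - 2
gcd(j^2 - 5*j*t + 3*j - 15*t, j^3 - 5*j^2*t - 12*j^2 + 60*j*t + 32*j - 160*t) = -j + 5*t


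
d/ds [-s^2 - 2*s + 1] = -2*s - 2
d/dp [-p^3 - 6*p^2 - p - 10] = -3*p^2 - 12*p - 1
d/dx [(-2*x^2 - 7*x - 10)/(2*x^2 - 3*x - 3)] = (20*x^2 + 52*x - 9)/(4*x^4 - 12*x^3 - 3*x^2 + 18*x + 9)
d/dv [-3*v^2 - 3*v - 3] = -6*v - 3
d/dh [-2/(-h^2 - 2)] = -4*h/(h^2 + 2)^2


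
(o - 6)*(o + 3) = o^2 - 3*o - 18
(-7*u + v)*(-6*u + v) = 42*u^2 - 13*u*v + v^2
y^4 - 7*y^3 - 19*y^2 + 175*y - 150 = (y - 6)*(y - 5)*(y - 1)*(y + 5)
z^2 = z^2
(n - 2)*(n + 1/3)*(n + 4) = n^3 + 7*n^2/3 - 22*n/3 - 8/3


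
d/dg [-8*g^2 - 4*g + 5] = -16*g - 4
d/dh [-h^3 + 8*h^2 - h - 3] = -3*h^2 + 16*h - 1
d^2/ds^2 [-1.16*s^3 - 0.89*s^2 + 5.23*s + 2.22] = -6.96*s - 1.78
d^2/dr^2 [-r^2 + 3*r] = -2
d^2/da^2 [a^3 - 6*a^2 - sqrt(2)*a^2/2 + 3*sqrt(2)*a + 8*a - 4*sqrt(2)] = 6*a - 12 - sqrt(2)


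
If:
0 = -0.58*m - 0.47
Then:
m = -0.81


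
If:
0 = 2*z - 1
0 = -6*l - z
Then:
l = -1/12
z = 1/2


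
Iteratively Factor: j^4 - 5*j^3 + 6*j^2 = (j - 3)*(j^3 - 2*j^2) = j*(j - 3)*(j^2 - 2*j) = j^2*(j - 3)*(j - 2)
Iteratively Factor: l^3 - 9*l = (l + 3)*(l^2 - 3*l) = (l - 3)*(l + 3)*(l)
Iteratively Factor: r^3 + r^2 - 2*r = (r + 2)*(r^2 - r) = (r - 1)*(r + 2)*(r)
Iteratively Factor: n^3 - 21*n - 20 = (n + 1)*(n^2 - n - 20) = (n - 5)*(n + 1)*(n + 4)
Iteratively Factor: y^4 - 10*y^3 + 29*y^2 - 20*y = (y - 5)*(y^3 - 5*y^2 + 4*y) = (y - 5)*(y - 1)*(y^2 - 4*y) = y*(y - 5)*(y - 1)*(y - 4)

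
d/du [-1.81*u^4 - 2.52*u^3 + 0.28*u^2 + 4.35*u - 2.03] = -7.24*u^3 - 7.56*u^2 + 0.56*u + 4.35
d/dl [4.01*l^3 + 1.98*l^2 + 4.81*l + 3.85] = 12.03*l^2 + 3.96*l + 4.81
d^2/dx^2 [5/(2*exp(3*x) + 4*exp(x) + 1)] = 10*(4*(3*exp(2*x) + 2)^2*exp(x) - (9*exp(2*x) + 2)*(2*exp(3*x) + 4*exp(x) + 1))*exp(x)/(2*exp(3*x) + 4*exp(x) + 1)^3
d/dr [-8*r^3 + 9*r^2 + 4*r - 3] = -24*r^2 + 18*r + 4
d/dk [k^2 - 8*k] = 2*k - 8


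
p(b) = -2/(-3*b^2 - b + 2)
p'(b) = -2*(6*b + 1)/(-3*b^2 - b + 2)^2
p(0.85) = 1.97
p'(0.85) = -11.78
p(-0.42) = -1.06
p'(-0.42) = 0.85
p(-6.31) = 0.02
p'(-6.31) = 0.01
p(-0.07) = -0.97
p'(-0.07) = -0.27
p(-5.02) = 0.03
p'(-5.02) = 0.01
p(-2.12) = 0.21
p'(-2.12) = 0.27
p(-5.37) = 0.03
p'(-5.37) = 0.01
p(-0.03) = -0.99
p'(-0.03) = -0.40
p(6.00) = 0.02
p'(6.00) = -0.00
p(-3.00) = 0.09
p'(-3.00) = 0.07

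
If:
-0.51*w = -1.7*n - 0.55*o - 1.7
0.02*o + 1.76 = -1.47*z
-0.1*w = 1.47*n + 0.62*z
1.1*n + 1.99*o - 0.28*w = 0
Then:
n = 0.20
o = 0.53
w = 4.57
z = -1.20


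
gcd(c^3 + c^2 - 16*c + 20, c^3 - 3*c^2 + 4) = c^2 - 4*c + 4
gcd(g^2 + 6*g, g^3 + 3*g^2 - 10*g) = g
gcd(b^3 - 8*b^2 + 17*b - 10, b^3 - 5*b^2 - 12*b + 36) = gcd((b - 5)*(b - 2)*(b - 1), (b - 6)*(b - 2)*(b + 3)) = b - 2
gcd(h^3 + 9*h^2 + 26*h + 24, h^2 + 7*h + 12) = h^2 + 7*h + 12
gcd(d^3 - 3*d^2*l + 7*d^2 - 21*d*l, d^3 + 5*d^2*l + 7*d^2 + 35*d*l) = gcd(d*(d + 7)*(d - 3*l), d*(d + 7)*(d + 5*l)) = d^2 + 7*d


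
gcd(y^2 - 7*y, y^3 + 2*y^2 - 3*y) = y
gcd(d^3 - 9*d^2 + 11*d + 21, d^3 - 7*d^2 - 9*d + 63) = d^2 - 10*d + 21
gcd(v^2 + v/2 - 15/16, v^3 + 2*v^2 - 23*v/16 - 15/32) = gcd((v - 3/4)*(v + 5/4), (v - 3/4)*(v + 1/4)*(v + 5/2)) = v - 3/4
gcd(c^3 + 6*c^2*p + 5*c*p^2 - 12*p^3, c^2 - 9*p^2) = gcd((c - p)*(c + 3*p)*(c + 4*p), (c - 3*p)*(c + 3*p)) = c + 3*p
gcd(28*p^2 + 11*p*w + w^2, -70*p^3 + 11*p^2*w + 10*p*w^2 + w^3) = 7*p + w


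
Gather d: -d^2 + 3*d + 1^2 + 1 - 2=-d^2 + 3*d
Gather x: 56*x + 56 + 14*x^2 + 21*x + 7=14*x^2 + 77*x + 63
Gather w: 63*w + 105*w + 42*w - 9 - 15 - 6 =210*w - 30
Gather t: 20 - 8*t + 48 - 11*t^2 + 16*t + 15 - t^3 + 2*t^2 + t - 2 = -t^3 - 9*t^2 + 9*t + 81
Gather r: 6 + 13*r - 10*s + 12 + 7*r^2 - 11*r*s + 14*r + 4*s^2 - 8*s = 7*r^2 + r*(27 - 11*s) + 4*s^2 - 18*s + 18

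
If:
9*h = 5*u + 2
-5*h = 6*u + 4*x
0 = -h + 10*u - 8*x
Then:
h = 44/243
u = -2/27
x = -28/243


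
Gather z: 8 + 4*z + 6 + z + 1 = 5*z + 15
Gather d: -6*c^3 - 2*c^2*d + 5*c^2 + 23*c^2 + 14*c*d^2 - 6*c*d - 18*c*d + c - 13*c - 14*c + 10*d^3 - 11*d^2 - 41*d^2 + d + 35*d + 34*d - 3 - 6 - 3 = -6*c^3 + 28*c^2 - 26*c + 10*d^3 + d^2*(14*c - 52) + d*(-2*c^2 - 24*c + 70) - 12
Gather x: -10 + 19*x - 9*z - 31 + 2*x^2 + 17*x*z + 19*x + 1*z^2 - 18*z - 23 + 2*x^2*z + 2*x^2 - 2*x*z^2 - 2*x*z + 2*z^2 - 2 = x^2*(2*z + 4) + x*(-2*z^2 + 15*z + 38) + 3*z^2 - 27*z - 66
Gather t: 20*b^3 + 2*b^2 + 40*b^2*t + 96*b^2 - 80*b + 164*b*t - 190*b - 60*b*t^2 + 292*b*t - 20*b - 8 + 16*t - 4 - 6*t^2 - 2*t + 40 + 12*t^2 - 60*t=20*b^3 + 98*b^2 - 290*b + t^2*(6 - 60*b) + t*(40*b^2 + 456*b - 46) + 28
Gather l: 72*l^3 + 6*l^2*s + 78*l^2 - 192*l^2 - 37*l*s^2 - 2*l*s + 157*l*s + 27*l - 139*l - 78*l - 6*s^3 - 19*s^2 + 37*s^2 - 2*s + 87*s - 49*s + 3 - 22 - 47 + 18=72*l^3 + l^2*(6*s - 114) + l*(-37*s^2 + 155*s - 190) - 6*s^3 + 18*s^2 + 36*s - 48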